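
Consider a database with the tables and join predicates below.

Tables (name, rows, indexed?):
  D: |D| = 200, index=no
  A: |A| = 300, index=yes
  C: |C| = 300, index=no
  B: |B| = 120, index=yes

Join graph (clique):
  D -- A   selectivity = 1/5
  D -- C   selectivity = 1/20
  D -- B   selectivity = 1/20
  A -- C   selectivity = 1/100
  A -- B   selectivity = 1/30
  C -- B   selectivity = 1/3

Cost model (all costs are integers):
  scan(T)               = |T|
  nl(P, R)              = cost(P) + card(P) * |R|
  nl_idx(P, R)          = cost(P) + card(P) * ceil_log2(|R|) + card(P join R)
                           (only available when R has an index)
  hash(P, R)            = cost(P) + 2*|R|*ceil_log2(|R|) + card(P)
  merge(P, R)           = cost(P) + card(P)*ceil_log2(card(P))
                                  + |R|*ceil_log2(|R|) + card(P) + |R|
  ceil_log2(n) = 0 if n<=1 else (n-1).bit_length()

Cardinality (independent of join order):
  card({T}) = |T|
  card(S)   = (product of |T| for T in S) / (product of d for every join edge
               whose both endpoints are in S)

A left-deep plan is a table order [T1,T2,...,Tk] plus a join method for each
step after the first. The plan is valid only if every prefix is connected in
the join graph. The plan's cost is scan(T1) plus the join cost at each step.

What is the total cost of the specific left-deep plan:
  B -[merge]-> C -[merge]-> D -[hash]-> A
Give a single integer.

197280

step 1: scan B: cost=120, card=120
step 2: join C via merge
    card(P join C) = 120*300/(3) = 12000
    cost = 120 + 120*7 + 300*9 + 120 + 300 = 4080
step 3: join D via merge
    card(P join D) = 12000*200/(20*20) = 6000
    cost = 4080 + 12000*14 + 200*8 + 12000 + 200 = 185880
step 4: join A via hash
    card(P join A) = 6000*300/(5*100*30) = 120
    cost = 185880 + 2*300*9 + 6000 = 197280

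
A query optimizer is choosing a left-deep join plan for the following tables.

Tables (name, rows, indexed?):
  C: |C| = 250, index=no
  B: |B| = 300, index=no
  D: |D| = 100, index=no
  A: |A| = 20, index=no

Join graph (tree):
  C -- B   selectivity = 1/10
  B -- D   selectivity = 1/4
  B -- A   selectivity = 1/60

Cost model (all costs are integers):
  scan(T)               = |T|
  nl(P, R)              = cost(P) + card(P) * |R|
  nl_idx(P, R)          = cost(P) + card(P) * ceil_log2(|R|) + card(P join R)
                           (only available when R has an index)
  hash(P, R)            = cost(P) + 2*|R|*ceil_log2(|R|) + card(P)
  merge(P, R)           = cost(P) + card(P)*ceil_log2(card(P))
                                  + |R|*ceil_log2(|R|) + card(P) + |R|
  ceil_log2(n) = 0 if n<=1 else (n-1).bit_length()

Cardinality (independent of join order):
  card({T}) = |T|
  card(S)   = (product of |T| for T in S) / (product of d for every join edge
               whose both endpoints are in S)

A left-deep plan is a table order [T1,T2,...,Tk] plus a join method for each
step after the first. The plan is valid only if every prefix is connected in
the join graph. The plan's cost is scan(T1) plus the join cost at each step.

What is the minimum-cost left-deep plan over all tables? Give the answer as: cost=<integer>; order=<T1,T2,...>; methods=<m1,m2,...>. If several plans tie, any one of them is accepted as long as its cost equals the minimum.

Selinger DP (subsets sized 1..n):
  {C}: scan cost=250, card=250
  {B}: scan cost=300, card=300
  {D}: scan cost=100, card=100
  {A}: scan cost=20, card=20
  {BC}: card=7500; try (C,hash)→4600, (B,merge)→5500, (C,merge)→5550, (B,hash)→5900, (B,nl)→75250, (C,nl)→75300; best=4600 via (C,hash)
  {BD}: card=7500; try (D,hash)→2000, (B,merge)→3900, (D,merge)→4100, (B,hash)→5600, (B,nl)→30100, (D,nl)→30300; best=2000 via (D,hash)
  {AB}: card=100; try (A,hash)→800, (B,merge)→3140, (A,merge)→3420, (B,hash)→5440, (B,nl)→6020, (A,nl)→6300; best=800 via (A,hash)
  {BCD}: card=187500; try (D,hash)→13500, (C,hash)→13500, (C,merge)→109250, (D,merge)→110400, (D,nl)→754600, (C,nl)→1877000; best=13500 via (D,hash)
  {ABC}: card=2500; try (C,merge)→3850, (C,hash)→4900, (A,hash)→12300, (C,nl)→25800, (A,merge)→109720, (A,nl)→154600; best=3850 via (C,merge)
  {ABD}: card=2500; try (D,hash)→2300, (D,merge)→2400, (A,hash)→9700, (D,nl)→10800, (A,merge)→107120, (A,nl)→152000; best=2300 via (D,hash)
  {ABCD}: card=62500; try (D,hash)→7750, (C,hash)→8800, (C,merge)→37050, (D,merge)→37150, (A,hash)→201200, (D,nl)→253850 …(+3); best=7750 via (D,hash)

cost=7750; order=B,A,C,D; methods=hash,merge,hash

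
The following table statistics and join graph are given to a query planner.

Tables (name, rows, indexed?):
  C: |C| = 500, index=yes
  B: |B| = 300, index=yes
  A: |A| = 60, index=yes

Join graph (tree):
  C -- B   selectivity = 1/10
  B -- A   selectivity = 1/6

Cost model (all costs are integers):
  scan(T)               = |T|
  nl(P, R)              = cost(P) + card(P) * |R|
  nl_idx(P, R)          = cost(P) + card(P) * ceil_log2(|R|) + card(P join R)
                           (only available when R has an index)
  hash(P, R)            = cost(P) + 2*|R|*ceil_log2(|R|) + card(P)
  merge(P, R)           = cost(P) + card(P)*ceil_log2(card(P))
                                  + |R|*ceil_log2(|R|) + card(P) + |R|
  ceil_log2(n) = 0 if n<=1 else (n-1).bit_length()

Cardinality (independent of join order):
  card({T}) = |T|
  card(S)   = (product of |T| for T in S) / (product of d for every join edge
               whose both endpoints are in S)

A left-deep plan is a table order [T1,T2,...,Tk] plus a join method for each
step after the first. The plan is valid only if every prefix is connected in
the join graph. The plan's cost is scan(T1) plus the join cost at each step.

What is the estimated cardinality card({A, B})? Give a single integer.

3000

Tables in S: A(60), B(300)
Edges inside S: B-A(d=6)
numerator = 60 * 300 = 18000
denominator = 6 = 6
card(S) = 18000 / 6 = 3000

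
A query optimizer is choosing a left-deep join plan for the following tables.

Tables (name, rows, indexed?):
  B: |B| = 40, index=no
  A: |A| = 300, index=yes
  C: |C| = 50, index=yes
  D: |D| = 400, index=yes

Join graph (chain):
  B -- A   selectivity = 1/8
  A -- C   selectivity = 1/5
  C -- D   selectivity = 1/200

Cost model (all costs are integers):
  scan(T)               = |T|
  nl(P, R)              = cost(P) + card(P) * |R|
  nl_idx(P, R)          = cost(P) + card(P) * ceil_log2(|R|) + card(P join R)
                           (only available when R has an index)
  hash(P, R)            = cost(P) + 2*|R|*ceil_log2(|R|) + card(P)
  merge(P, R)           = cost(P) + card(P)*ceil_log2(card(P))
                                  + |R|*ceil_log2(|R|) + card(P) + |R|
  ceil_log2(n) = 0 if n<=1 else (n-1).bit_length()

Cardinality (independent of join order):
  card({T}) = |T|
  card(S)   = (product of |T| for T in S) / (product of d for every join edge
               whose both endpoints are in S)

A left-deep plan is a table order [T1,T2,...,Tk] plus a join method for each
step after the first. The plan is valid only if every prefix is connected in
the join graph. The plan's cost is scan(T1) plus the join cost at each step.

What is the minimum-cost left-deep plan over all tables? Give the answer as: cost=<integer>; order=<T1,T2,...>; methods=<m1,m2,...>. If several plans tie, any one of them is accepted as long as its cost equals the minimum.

Selinger DP (subsets sized 1..n):
  {B}: scan cost=40, card=40
  {A}: scan cost=300, card=300
  {C}: scan cost=50, card=50
  {D}: scan cost=400, card=400
  {AB}: card=1500; try (B,hash)→1080, (A,nl_idx)→1900, (A,merge)→3320, (B,merge)→3580, (A,hash)→5480, (A,nl)→12040 …(+1); best=1080 via (B,hash)
  {AC}: card=3000; try (C,hash)→1200, (A,merge)→3400, (A,nl_idx)→3500, (C,merge)→3650, (C,nl_idx)→5100, (A,hash)→5500 …(+2); best=1200 via (C,hash)
  {CD}: card=100; try (D,nl_idx)→600, (C,hash)→1400, (C,nl_idx)→2900, (D,merge)→4400, (C,merge)→4750, (D,hash)→7300 …(+2); best=600 via (D,nl_idx)
  {ABC}: card=15000; try (C,hash)→3180, (B,hash)→4680, (C,merge)→19430, (C,nl_idx)→25080, (B,merge)→40480, (C,nl)→76080 …(+1); best=3180 via (C,hash)
  {ACD}: card=6000; try (A,merge)→4400, (A,hash)→6100, (A,nl_idx)→7500, (D,hash)→11400, (A,nl)→30600, (D,nl_idx)→34200 …(+2); best=4400 via (A,merge)
  {ABCD}: card=30000; try (B,hash)→10880, (D,hash)→25380, (B,merge)→88680, (D,nl_idx)→168180, (D,merge)→232180, (B,nl)→244400 …(+1); best=10880 via (B,hash)

cost=10880; order=C,D,A,B; methods=nl_idx,merge,hash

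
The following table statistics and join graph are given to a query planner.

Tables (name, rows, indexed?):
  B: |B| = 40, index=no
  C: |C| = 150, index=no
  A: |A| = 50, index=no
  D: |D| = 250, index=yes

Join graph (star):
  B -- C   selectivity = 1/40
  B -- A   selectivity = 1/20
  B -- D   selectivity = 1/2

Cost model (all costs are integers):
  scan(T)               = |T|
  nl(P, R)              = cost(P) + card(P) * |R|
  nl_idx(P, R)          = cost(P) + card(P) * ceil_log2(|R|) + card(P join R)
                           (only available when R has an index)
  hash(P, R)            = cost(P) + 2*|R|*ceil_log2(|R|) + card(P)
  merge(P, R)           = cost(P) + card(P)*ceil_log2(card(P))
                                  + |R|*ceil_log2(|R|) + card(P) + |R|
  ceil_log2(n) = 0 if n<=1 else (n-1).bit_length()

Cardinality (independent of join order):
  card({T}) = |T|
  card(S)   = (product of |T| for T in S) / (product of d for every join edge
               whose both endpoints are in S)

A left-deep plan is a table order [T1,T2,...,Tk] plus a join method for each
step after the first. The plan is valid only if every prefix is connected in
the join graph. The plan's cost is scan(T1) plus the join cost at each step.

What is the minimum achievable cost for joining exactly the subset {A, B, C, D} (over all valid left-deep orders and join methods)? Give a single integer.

5905

Selinger DP over subsets of {A,B,C,D}:
  {B}: scan cost=40, card=40
  {C}: scan cost=150, card=150
  {A}: scan cost=50, card=50
  {D}: scan cost=250, card=250
  {BC}: card=150; try (B,hash)→780, (C,merge)→1670, (B,merge)→1780, (C,hash)→2480, (C,nl)→6040, (B,nl)→6150; best=780 via (B,hash)
  {AB}: card=100; try (B,hash)→580, (A,merge)→670, (B,merge)→680, (A,hash)→680, (A,nl)→2040, (B,nl)→2050; best=580 via (B,hash)
  {BD}: card=5000; try (B,hash)→980, (D,merge)→2570, (B,merge)→2780, (D,hash)→4080, (D,nl_idx)→5360, (D,nl)→10040 …(+1); best=980 via (B,hash)
  {ABC}: card=375; try (A,hash)→1530, (A,merge)→2480, (C,merge)→2730, (C,hash)→3080, (A,nl)→8280, (C,nl)→15580; best=1530 via (A,hash)
  {BCD}: card=18750; try (D,merge)→4380, (D,hash)→4930, (C,hash)→8380, (D,nl_idx)→20730, (D,nl)→38280, (C,merge)→72330 …(+1); best=4380 via (D,merge)
  {ABD}: card=12500; try (D,merge)→3630, (D,hash)→4680, (A,hash)→6580, (D,nl_idx)→13880, (D,nl)→25580, (A,merge)→71330 …(+1); best=3630 via (D,merge)
  {ABCD}: card=46875; try (D,hash)→5905, (D,merge)→7530, (C,hash)→18530, (A,hash)→23730, (D,nl_idx)→51405, (D,nl)→95280 …(+4); best=5905 via (D,hash)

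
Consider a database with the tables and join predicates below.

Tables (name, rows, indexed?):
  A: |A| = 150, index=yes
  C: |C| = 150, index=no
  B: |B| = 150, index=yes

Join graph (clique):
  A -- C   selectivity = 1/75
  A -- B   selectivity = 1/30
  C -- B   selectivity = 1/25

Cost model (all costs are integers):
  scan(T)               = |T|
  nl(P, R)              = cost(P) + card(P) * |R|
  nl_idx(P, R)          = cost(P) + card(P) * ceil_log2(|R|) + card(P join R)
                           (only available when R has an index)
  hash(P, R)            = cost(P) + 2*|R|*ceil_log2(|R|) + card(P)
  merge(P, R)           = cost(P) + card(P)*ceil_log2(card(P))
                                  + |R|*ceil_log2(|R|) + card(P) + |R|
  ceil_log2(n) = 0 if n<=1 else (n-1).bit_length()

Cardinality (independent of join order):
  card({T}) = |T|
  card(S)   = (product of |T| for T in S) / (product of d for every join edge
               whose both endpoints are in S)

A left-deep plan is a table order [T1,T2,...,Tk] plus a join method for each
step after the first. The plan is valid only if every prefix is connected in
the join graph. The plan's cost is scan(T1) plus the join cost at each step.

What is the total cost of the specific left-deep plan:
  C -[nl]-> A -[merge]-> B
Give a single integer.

27000

step 1: scan C: cost=150, card=150
step 2: join A via nl
    card(P join A) = 150*150/(75) = 300
    cost = 150 + 150*150 = 22650
step 3: join B via merge
    card(P join B) = 300*150/(30*25) = 60
    cost = 22650 + 300*9 + 150*8 + 300 + 150 = 27000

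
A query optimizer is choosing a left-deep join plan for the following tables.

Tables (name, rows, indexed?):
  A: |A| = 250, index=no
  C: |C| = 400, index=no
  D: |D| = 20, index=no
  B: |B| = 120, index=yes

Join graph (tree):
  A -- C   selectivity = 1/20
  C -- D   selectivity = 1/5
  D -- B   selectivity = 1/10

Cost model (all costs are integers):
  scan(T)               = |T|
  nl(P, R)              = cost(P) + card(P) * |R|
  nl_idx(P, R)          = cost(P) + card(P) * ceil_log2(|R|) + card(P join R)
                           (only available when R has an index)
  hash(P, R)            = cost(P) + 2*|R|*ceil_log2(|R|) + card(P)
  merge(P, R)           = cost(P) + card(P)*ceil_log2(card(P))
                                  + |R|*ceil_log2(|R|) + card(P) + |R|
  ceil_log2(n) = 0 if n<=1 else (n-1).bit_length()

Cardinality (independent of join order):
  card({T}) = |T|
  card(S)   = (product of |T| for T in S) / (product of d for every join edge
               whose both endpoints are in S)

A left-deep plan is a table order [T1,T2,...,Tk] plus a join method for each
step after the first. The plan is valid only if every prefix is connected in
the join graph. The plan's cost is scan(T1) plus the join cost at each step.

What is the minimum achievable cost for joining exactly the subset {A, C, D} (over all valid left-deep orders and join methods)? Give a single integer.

Selinger DP over subsets of {A,C,D}:
  {A}: scan cost=250, card=250
  {C}: scan cost=400, card=400
  {D}: scan cost=20, card=20
  {AC}: card=5000; try (A,hash)→4800, (C,merge)→6500, (A,merge)→6650, (C,hash)→7700, (C,nl)→100250, (A,nl)→100400; best=4800 via (A,hash)
  {CD}: card=1600; try (D,hash)→1000, (C,merge)→4140, (D,merge)→4520, (C,hash)→7240, (C,nl)→8020, (D,nl)→8400; best=1000 via (D,hash)
  {ACD}: card=20000; try (A,hash)→6600, (D,hash)→10000, (A,merge)→22450, (D,merge)→74920, (D,nl)→104800, (A,nl)→401000; best=6600 via (A,hash)

6600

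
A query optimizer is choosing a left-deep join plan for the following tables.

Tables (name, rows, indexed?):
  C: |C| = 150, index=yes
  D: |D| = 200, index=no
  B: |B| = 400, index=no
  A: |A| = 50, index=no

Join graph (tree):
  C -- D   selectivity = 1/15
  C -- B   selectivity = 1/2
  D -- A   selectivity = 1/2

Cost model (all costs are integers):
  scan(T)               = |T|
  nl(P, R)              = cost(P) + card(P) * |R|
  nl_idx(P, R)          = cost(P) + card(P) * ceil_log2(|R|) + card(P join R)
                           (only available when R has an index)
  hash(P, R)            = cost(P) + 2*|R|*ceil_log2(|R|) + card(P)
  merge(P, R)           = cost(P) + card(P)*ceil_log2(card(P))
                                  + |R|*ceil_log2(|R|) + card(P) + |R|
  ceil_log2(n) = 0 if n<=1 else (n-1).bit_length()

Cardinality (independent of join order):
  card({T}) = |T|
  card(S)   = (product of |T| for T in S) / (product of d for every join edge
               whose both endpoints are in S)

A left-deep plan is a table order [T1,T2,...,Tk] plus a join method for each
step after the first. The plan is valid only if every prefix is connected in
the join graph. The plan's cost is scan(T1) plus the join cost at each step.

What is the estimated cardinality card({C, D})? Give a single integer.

Tables in S: C(150), D(200)
Edges inside S: C-D(d=15)
numerator = 150 * 200 = 30000
denominator = 15 = 15
card(S) = 30000 / 15 = 2000

2000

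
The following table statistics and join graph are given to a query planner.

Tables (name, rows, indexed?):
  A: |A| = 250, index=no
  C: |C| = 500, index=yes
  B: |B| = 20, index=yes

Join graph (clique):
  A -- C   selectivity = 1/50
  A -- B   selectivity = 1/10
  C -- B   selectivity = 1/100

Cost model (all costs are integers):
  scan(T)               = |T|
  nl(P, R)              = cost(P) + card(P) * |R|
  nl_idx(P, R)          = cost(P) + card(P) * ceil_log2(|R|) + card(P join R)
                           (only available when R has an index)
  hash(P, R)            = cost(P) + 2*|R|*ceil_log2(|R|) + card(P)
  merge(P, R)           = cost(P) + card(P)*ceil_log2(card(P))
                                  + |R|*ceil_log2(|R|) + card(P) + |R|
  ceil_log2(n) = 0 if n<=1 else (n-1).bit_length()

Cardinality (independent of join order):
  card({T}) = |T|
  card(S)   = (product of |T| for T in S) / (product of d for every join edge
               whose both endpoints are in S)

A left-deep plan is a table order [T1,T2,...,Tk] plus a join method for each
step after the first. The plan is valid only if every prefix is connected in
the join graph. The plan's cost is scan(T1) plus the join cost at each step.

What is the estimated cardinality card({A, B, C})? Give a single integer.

50

Tables in S: A(250), B(20), C(500)
Edges inside S: A-C(d=50), A-B(d=10), C-B(d=100)
numerator = 250 * 20 * 500 = 2500000
denominator = 50 * 10 * 100 = 50000
card(S) = 2500000 / 50000 = 50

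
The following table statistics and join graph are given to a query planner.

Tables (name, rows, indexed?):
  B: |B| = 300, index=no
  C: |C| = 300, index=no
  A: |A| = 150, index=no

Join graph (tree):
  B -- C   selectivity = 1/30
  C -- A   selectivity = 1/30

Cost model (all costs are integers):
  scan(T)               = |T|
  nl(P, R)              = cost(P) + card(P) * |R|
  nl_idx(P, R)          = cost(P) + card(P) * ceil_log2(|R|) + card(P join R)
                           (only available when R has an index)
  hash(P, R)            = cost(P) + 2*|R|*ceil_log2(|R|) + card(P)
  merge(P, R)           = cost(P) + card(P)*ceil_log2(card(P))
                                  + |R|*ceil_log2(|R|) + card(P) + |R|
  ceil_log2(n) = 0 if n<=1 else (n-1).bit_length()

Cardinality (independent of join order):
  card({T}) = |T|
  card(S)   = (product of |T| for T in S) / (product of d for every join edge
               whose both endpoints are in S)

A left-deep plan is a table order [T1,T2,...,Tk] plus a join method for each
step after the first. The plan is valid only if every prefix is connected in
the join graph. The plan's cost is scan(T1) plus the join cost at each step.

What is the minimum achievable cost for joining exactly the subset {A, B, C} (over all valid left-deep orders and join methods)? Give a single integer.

9900

Selinger DP over subsets of {A,B,C}:
  {B}: scan cost=300, card=300
  {C}: scan cost=300, card=300
  {A}: scan cost=150, card=150
  {BC}: card=3000; try (C,hash)→6000, (B,hash)→6000, (C,merge)→6300, (B,merge)→6300, (C,nl)→90300, (B,nl)→90300; best=6000 via (C,hash)
  {AC}: card=1500; try (A,hash)→3000, (C,merge)→4500, (A,merge)→4650, (C,hash)→5700, (C,nl)→45150, (A,nl)→45300; best=3000 via (A,hash)
  {ABC}: card=15000; try (B,hash)→9900, (A,hash)→11400, (B,merge)→24000, (A,merge)→46350, (B,nl)→453000, (A,nl)→456000; best=9900 via (B,hash)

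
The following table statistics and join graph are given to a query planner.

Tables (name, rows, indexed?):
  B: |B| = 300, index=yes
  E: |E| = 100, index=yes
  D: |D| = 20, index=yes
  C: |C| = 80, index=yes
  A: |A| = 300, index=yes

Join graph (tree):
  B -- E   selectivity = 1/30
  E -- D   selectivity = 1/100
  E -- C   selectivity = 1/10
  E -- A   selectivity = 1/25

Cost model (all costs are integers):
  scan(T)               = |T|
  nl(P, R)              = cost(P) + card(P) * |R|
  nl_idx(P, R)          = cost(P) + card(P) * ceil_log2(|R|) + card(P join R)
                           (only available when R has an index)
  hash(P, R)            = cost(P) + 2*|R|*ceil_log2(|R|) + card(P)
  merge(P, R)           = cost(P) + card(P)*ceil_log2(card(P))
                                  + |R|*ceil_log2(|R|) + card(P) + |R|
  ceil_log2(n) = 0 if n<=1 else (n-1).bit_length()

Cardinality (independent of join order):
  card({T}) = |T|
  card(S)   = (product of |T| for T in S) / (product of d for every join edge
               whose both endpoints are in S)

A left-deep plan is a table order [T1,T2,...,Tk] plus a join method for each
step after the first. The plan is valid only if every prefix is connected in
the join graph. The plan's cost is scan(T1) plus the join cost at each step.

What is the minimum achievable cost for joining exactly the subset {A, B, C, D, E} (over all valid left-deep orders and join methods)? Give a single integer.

8280

Selinger DP over subsets of {A,B,C,D,E}:
  {B}: scan cost=300, card=300
  {E}: scan cost=100, card=100
  {D}: scan cost=20, card=20
  {C}: scan cost=80, card=80
  {A}: scan cost=300, card=300
  {BE}: card=1000; try (E,hash)→2000, (B,nl_idx)→2000, (E,nl_idx)→3400, (B,merge)→3900, (E,merge)→4100, (B,hash)→5600 …(+2); best=2000 via (E,hash)
  {DE}: card=20; try (E,nl_idx)→180, (D,hash)→400, (D,nl_idx)→620, (E,merge)→940, (D,merge)→1020, (E,hash)→1440 …(+2); best=180 via (E,nl_idx)
  {CE}: card=800; try (C,hash)→1320, (E,nl_idx)→1440, (E,merge)→1520, (C,merge)→1540, (E,hash)→1560, (C,nl_idx)→1600 …(+2); best=1320 via (C,hash)
  {AE}: card=1200; try (E,hash)→2000, (A,nl_idx)→2200, (E,nl_idx)→3600, (A,merge)→3900, (E,merge)→4100, (A,hash)→5600 …(+2); best=2000 via (E,hash)
  {BDE}: card=200; try (B,nl_idx)→560, (D,hash)→3200, (B,merge)→3300, (B,hash)→5600, (B,nl)→6180, (D,nl_idx)→7200 …(+2); best=560 via (B,nl_idx)
  {BCE}: card=8000; try (C,hash)→4120, (B,hash)→7520, (B,merge)→13120, (C,merge)→13640, (B,nl_idx)→16520, (C,nl_idx)→17000 …(+2); best=4120 via (C,hash)
  {ABE}: card=12000; try (A,hash)→8400, (B,hash)→8600, (A,merge)→16000, (B,merge)→19400, (A,nl_idx)→23000, (B,nl_idx)→24800 …(+2); best=8400 via (A,hash)
  {CDE}: card=160; try (C,nl_idx)→480, (C,merge)→940, (C,hash)→1320, (C,nl)→1780, (D,hash)→2320, (D,nl_idx)→5480 …(+2); best=480 via (C,nl_idx)
  {ADE}: card=240; try (A,nl_idx)→600, (A,merge)→3300, (D,hash)→3400, (A,hash)→5600, (A,nl)→6180, (D,nl_idx)→8240 …(+2); best=600 via (A,nl_idx)
  {ACE}: card=9600; try (C,hash)→4320, (A,hash)→7520, (A,merge)→13120, (C,merge)→17040, (A,nl_idx)→18120, (C,nl_idx)→20000 …(+2); best=4320 via (C,hash)
  {BCDE}: card=1600; try (C,hash)→1880, (C,merge)→3000, (B,nl_idx)→3520, (C,nl_idx)→3560, (B,merge)→4920, (B,hash)→6040 …(+6); best=1880 via (C,hash)
  {ABDE}: card=2400; try (A,nl_idx)→4760, (B,nl_idx)→5160, (A,merge)→5360, (B,merge)→5760, (A,hash)→6160, (B,hash)→6240 …(+6); best=4760 via (A,nl_idx)
  {ABCE}: card=96000; try (A,hash)→17520, (B,hash)→19320, (C,hash)→21520, (A,merge)→119120, (B,merge)→151320, (A,nl_idx)→172120 …(+6); best=17520 via (A,hash)
  {ACDE}: card=1920; try (C,hash)→1960, (C,merge)→3400, (A,nl_idx)→3840, (C,nl_idx)→4200, (A,merge)→4920, (A,hash)→6040 …(+6); best=1960 via (C,hash)
  {ABCDE}: card=19200; try (C,hash)→8280, (A,hash)→8880, (B,hash)→9280, (A,merge)→24080, (B,merge)→28000, (A,nl_idx)→35480 …(+10); best=8280 via (C,hash)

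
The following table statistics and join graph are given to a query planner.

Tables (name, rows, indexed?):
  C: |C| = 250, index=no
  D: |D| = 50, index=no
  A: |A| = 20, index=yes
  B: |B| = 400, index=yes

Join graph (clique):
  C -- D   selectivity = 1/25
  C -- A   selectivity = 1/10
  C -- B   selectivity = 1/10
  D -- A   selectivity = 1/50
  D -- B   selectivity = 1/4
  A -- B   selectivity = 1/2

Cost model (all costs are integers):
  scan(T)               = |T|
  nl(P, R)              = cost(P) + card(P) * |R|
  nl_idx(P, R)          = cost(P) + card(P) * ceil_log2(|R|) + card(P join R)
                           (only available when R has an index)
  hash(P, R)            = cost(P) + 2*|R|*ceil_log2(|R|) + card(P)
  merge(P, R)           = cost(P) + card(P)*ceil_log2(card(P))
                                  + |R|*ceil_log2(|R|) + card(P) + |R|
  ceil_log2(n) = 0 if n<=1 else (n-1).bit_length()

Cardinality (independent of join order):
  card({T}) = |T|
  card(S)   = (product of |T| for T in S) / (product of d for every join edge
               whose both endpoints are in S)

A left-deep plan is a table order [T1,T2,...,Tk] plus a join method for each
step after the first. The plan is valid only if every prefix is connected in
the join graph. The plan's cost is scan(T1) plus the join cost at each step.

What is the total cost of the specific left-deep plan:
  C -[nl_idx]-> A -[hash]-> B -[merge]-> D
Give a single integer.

160050

step 1: scan C: cost=250, card=250
step 2: join A via nl_idx
    card(P join A) = 250*20/(10) = 500
    cost = 250 + 250*5 + 500 = 2000
step 3: join B via hash
    card(P join B) = 500*400/(10*2) = 10000
    cost = 2000 + 2*400*9 + 500 = 9700
step 4: join D via merge
    card(P join D) = 10000*50/(25*50*4) = 100
    cost = 9700 + 10000*14 + 50*6 + 10000 + 50 = 160050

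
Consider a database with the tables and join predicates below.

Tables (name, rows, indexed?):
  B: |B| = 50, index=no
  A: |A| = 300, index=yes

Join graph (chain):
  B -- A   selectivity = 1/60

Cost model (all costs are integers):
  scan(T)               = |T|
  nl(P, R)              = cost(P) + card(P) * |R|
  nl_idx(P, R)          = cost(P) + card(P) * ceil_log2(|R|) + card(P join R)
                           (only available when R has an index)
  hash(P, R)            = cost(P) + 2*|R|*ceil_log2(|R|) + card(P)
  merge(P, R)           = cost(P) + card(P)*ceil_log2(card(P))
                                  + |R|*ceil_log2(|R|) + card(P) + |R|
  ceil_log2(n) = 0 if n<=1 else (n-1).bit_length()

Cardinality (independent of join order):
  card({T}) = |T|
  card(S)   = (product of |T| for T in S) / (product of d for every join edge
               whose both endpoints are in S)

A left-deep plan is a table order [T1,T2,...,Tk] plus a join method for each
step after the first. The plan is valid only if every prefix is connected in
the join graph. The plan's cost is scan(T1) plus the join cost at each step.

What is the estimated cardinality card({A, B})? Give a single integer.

250

Tables in S: A(300), B(50)
Edges inside S: B-A(d=60)
numerator = 300 * 50 = 15000
denominator = 60 = 60
card(S) = 15000 / 60 = 250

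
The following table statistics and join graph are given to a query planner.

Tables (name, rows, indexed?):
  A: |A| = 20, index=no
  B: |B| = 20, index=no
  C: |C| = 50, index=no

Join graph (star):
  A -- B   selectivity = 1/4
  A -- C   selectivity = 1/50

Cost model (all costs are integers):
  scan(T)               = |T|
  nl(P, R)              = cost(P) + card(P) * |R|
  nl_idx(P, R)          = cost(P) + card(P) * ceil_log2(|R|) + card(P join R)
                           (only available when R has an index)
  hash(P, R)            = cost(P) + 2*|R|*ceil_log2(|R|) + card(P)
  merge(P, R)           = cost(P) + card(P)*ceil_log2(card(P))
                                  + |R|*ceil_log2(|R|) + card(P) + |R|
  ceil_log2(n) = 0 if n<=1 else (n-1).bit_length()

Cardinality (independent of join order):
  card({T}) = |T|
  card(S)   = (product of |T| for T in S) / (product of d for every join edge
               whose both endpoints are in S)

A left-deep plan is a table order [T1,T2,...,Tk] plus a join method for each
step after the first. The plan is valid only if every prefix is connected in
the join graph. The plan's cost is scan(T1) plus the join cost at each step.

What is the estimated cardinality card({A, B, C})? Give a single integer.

100

Tables in S: A(20), B(20), C(50)
Edges inside S: A-B(d=4), A-C(d=50)
numerator = 20 * 20 * 50 = 20000
denominator = 4 * 50 = 200
card(S) = 20000 / 200 = 100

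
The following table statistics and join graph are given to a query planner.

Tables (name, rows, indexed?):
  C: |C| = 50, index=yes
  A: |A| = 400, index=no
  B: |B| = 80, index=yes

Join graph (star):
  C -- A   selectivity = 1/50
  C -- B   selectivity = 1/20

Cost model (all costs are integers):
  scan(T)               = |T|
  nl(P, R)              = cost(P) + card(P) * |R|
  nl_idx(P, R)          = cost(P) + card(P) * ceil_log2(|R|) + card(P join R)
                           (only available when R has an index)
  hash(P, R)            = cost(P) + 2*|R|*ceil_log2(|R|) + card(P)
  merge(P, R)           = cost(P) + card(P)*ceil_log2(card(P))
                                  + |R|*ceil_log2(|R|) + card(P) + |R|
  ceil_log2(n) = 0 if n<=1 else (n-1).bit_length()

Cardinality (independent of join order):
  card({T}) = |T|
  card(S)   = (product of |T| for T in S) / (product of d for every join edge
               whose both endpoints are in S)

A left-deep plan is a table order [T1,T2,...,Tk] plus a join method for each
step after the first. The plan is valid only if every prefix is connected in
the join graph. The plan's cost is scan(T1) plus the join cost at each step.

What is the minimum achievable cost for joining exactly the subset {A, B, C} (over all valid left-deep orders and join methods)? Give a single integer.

Selinger DP over subsets of {A,B,C}:
  {C}: scan cost=50, card=50
  {A}: scan cost=400, card=400
  {B}: scan cost=80, card=80
  {AC}: card=400; try (C,hash)→1400, (C,nl_idx)→3200, (A,merge)→4400, (C,merge)→4750, (A,hash)→7300, (A,nl)→20050 …(+1); best=1400 via (C,hash)
  {BC}: card=200; try (B,nl_idx)→600, (C,hash)→760, (C,nl_idx)→760, (B,merge)→1040, (C,merge)→1070, (B,hash)→1220 …(+2); best=600 via (B,nl_idx)
  {ABC}: card=1600; try (B,hash)→2920, (B,nl_idx)→5800, (B,merge)→6040, (A,merge)→6400, (A,hash)→8000, (B,nl)→33400 …(+1); best=2920 via (B,hash)

2920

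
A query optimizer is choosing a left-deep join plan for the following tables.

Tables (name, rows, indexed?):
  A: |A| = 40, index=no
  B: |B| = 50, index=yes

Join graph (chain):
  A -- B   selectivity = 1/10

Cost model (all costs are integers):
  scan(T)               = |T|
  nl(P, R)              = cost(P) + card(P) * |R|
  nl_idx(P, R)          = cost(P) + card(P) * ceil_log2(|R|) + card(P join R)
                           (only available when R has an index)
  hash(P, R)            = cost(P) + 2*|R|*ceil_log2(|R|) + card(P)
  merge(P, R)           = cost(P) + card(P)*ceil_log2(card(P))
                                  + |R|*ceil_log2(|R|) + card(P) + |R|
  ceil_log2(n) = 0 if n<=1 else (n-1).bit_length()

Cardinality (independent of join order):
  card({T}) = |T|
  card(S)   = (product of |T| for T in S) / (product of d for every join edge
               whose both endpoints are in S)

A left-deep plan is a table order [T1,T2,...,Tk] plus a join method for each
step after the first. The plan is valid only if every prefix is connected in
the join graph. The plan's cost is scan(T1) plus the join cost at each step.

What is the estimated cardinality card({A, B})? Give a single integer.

200

Tables in S: A(40), B(50)
Edges inside S: A-B(d=10)
numerator = 40 * 50 = 2000
denominator = 10 = 10
card(S) = 2000 / 10 = 200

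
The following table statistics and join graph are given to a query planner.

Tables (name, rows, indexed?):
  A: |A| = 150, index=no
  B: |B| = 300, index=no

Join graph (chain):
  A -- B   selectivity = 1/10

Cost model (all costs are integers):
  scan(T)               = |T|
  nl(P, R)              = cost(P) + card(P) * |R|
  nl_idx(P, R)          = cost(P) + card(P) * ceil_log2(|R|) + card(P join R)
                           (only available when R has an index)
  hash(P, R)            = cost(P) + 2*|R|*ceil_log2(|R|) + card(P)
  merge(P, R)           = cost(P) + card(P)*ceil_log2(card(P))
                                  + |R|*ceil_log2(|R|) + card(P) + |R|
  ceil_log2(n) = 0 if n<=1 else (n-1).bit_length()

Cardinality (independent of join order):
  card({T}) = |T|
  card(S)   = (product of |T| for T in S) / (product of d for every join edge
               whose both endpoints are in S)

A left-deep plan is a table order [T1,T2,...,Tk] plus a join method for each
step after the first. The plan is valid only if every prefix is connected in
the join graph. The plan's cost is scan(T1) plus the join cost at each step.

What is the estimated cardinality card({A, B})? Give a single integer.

Tables in S: A(150), B(300)
Edges inside S: A-B(d=10)
numerator = 150 * 300 = 45000
denominator = 10 = 10
card(S) = 45000 / 10 = 4500

4500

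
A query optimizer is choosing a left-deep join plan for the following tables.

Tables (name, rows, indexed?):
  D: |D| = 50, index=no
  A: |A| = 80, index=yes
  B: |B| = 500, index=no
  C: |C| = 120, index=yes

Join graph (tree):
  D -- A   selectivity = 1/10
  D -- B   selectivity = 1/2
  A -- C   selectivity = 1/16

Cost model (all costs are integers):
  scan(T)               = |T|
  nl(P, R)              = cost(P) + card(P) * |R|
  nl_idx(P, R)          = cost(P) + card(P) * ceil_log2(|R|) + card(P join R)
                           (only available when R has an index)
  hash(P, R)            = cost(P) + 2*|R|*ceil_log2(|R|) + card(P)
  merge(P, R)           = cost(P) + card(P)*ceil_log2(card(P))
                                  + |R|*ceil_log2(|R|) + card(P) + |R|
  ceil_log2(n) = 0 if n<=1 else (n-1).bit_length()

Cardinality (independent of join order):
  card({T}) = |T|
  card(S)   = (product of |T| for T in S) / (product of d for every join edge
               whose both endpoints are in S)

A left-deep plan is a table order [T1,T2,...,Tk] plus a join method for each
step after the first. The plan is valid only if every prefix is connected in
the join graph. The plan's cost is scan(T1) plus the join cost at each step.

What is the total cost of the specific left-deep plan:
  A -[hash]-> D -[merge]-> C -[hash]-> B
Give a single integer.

17720

step 1: scan A: cost=80, card=80
step 2: join D via hash
    card(P join D) = 80*50/(10) = 400
    cost = 80 + 2*50*6 + 80 = 760
step 3: join C via merge
    card(P join C) = 400*120/(16) = 3000
    cost = 760 + 400*9 + 120*7 + 400 + 120 = 5720
step 4: join B via hash
    card(P join B) = 3000*500/(2) = 750000
    cost = 5720 + 2*500*9 + 3000 = 17720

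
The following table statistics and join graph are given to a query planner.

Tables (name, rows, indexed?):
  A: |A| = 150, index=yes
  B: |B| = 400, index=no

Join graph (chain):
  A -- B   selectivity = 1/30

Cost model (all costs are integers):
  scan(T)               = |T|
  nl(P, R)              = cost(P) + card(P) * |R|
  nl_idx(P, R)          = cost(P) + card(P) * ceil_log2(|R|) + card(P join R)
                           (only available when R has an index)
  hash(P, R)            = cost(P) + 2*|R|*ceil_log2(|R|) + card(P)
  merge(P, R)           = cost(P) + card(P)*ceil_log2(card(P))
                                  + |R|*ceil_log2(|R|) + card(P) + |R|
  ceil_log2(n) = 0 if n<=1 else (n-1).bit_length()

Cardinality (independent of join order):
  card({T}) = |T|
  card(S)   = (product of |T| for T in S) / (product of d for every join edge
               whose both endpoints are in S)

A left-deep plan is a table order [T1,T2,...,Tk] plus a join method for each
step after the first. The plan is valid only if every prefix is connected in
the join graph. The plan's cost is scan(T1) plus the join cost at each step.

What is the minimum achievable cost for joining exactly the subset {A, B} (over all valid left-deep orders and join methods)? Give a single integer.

3200

Selinger DP over subsets of {A,B}:
  {A}: scan cost=150, card=150
  {B}: scan cost=400, card=400
  {AB}: card=2000; try (A,hash)→3200, (B,merge)→5500, (A,nl_idx)→5600, (A,merge)→5750, (B,hash)→7500, (B,nl)→60150 …(+1); best=3200 via (A,hash)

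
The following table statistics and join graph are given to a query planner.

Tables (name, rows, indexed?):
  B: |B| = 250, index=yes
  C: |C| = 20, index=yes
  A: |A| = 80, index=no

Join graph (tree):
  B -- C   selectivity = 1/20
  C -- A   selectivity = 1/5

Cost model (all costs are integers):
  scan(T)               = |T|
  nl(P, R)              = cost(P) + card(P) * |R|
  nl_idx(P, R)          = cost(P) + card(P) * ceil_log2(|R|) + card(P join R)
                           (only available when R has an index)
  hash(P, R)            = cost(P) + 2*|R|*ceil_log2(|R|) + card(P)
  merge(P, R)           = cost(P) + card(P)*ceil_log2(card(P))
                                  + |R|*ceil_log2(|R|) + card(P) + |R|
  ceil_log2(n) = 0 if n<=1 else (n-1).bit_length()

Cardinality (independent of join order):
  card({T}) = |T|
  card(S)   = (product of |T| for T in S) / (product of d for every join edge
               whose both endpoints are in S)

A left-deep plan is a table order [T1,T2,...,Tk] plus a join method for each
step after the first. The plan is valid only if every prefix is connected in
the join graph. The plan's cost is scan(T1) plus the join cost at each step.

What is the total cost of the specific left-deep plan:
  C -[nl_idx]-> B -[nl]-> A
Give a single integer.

20430

step 1: scan C: cost=20, card=20
step 2: join B via nl_idx
    card(P join B) = 20*250/(20) = 250
    cost = 20 + 20*8 + 250 = 430
step 3: join A via nl
    card(P join A) = 250*80/(5) = 4000
    cost = 430 + 250*80 = 20430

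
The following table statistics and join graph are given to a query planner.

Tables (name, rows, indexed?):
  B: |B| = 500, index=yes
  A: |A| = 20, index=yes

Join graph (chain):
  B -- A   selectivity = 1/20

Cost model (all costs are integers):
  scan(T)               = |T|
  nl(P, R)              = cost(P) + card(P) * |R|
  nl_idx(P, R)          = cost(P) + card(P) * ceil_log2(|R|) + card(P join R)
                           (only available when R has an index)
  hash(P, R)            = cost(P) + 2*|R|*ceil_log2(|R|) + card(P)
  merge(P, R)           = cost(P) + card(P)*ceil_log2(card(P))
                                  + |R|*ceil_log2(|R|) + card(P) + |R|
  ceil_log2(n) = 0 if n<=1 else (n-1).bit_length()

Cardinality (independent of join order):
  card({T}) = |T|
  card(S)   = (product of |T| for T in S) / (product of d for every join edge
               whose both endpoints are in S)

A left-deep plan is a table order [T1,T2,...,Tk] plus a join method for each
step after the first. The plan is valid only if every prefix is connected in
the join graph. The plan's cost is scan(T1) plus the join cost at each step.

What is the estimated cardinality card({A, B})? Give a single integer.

Tables in S: A(20), B(500)
Edges inside S: B-A(d=20)
numerator = 20 * 500 = 10000
denominator = 20 = 20
card(S) = 10000 / 20 = 500

500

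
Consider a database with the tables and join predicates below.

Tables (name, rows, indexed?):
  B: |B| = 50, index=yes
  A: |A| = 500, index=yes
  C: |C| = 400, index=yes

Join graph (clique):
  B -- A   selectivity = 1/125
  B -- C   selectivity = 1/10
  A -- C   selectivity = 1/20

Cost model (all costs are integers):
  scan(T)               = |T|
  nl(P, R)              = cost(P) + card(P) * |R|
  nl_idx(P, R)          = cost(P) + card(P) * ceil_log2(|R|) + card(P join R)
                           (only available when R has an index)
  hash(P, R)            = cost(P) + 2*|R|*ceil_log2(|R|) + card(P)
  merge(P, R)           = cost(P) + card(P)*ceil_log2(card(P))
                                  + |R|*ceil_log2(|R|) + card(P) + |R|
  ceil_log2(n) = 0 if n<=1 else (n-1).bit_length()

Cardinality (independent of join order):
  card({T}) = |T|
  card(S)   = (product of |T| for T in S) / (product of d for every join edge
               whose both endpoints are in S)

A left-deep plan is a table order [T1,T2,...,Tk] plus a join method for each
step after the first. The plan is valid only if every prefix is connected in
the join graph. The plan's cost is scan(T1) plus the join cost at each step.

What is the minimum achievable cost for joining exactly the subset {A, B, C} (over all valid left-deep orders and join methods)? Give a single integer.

2900

Selinger DP over subsets of {A,B,C}:
  {B}: scan cost=50, card=50
  {A}: scan cost=500, card=500
  {C}: scan cost=400, card=400
  {AB}: card=200; try (A,nl_idx)→700, (B,hash)→1600, (B,nl_idx)→3700, (A,merge)→5400, (B,merge)→5850, (A,hash)→9100 …(+2); best=700 via (A,nl_idx)
  {BC}: card=2000; try (B,hash)→1400, (C,nl_idx)→2500, (C,merge)→4400, (B,merge)→4750, (B,nl_idx)→4800, (C,hash)→7300 …(+2); best=1400 via (B,hash)
  {AC}: card=10000; try (C,hash)→8200, (A,merge)→9400, (C,merge)→9500, (A,hash)→9800, (A,nl_idx)→14000, (C,nl_idx)→15000 …(+2); best=8200 via (C,hash)
  {ABC}: card=400; try (C,nl_idx)→2900, (C,merge)→6500, (C,hash)→8100, (A,hash)→12400, (B,hash)→18800, (A,nl_idx)→19800 …(+6); best=2900 via (C,nl_idx)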